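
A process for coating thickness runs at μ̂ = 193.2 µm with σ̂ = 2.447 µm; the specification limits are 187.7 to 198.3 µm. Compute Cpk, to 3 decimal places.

0.695

Cpu = (USL − μ̂) / (3σ̂) = (198.3 − 193.2) / (3 × 2.447) = 0.6947; Cpl = (μ̂ − LSL) / (3σ̂) = (193.2 − 187.7) / (3 × 2.447) = 0.7492; Cpk = min(Cpu, Cpl) = 0.6947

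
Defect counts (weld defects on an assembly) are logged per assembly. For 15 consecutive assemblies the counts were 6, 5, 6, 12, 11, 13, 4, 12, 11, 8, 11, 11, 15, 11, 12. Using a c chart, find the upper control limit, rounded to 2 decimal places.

19.29

c̄ = (6 + 5 + 6 + 12 + 11 + 13 + 4 + 12 + 11 + 8 + 11 + 11 + 15 + 11 + 12) / 15 = 148 / 15 = 9.8667
UCL = c̄ + 3√c̄ = 9.8667 + 3 × √9.8667 = 9.8667 + 3 × 3.1411 = 19.2900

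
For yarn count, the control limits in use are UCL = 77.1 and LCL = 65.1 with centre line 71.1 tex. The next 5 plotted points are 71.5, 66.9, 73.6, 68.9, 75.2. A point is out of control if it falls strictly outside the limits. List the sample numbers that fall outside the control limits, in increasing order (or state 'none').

All 5 points lie within [65.1, 77.1].

none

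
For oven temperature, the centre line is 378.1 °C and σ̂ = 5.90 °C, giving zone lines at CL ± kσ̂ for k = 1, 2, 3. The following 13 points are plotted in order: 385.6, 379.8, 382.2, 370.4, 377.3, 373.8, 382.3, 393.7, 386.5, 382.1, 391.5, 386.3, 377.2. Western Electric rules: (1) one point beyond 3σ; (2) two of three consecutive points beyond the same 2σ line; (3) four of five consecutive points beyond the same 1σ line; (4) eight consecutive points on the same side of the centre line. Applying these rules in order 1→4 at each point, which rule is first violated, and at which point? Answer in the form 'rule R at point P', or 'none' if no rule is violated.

Zone of each point (C = within 1σ̂, B = 1σ̂–2σ̂, A = 2σ̂–3σ̂, * = beyond 3σ̂; sign = side of CL): 1:+B, 2:+C, 3:+C, 4:-B, 5:-C, 6:-C, 7:+C, 8:+A, 9:+B, 10:+C, 11:+A, 12:+B, 13:-C
Rule 3 (four of five consecutive points beyond the same 1σ limit) is satisfied at point 12.

rule 3 at point 12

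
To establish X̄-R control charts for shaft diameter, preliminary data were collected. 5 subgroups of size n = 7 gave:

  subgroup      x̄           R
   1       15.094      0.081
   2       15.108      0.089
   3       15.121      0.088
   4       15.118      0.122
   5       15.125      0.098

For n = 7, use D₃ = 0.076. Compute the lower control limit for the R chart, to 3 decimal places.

0.007

R̄ = (0.081 + 0.089 + 0.088 + 0.122 + 0.098) / 5 = 0.4780 / 5 = 0.0956
LCL_R = D₃·R̄ = 0.076 × 0.0956 = 0.0073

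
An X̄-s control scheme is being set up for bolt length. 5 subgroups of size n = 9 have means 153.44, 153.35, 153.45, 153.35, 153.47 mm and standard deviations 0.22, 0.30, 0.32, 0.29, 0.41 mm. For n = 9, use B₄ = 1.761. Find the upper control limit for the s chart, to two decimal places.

0.54

s̄ = (0.22 + 0.30 + 0.32 + 0.29 + 0.41) / 5 = 0.3080
UCL_s = B₄·s̄ = 1.761 × 0.3080 = 0.5424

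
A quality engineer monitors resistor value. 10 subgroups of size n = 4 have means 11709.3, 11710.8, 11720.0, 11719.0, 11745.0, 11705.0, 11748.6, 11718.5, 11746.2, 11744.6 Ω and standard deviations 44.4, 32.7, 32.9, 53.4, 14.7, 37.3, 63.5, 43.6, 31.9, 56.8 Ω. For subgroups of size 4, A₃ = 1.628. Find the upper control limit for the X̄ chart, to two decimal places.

X̄̄ = (11709.3 + 11710.8 + 11720.0 + 11719.0 + 11745.0 + 11705.0 + 11748.6 + 11718.5 + 11746.2 + 11744.6) / 10 = 11726.7000
s̄ = (44.4 + 32.7 + 32.9 + 53.4 + 14.7 + 37.3 + 63.5 + 43.6 + 31.9 + 56.8) / 10 = 41.1200
UCL = X̄̄ + A₃·s̄ = 11726.7000 + 1.628 × 41.1200 = 11793.6434

11793.64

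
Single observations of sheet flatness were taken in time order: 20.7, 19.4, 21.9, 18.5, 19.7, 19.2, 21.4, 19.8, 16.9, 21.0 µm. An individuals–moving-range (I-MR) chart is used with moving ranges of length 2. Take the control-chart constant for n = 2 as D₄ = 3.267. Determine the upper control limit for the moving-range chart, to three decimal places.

Moving ranges: 1.3, 2.5, 3.4, 1.2, 0.5, 2.2, 1.6, 2.9, 4.1; M̄R̄ = 19.7000 / 9 = 2.1889
UCL_MR = D₄·M̄R̄ = 3.267 × 2.1889 = 7.1511

7.151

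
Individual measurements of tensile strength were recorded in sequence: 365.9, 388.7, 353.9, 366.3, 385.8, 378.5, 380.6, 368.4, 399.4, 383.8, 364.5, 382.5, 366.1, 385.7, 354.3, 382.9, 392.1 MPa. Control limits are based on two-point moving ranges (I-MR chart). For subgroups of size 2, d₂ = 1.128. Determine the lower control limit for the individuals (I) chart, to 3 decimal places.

X̄ = (365.9 + 388.7 + 353.9 + 366.3 + 385.8 + 378.5 + 380.6 + 368.4 + 399.4 + 383.8 + 364.5 + 382.5 + 366.1 + 385.7 + 354.3 + 382.9 + 392.1) / 17 = 376.4353
Moving ranges: 22.8, 34.8, 12.4, 19.5, 7.3, 2.1, 12.2, 31.0, 15.6, 19.3, 18.0, 16.4, 19.6, 31.4, 28.6, 9.2; M̄R̄ = 300.2000 / 16 = 18.7625
LCL = X̄ − 3·M̄R̄/d₂ = 376.4353 − 3 × 18.7625 / 1.128 = 326.5350

326.535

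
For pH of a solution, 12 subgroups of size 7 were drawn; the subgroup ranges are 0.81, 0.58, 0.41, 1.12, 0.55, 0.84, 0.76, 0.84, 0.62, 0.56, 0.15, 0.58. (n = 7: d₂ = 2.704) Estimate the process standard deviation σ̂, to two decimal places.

0.24

R̄ = (0.81 + 0.58 + 0.41 + 1.12 + 0.55 + 0.84 + 0.76 + 0.84 + 0.62 + 0.56 + 0.15 + 0.58) / 12 = 0.6517
σ̂ = R̄ / d₂ = 0.6517 / 2.704 = 0.2410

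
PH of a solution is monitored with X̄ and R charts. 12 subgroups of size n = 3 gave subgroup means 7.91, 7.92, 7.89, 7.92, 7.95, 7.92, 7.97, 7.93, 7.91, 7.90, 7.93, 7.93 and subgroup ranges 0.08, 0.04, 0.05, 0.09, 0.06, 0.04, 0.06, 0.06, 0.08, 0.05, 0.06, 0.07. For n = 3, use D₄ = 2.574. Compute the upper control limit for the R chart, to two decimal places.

0.16

R̄ = (0.08 + 0.04 + 0.05 + 0.09 + 0.06 + 0.04 + 0.06 + 0.06 + 0.08 + 0.05 + 0.06 + 0.07) / 12 = 0.7400 / 12 = 0.0617
UCL_R = D₄·R̄ = 2.574 × 0.0617 = 0.1587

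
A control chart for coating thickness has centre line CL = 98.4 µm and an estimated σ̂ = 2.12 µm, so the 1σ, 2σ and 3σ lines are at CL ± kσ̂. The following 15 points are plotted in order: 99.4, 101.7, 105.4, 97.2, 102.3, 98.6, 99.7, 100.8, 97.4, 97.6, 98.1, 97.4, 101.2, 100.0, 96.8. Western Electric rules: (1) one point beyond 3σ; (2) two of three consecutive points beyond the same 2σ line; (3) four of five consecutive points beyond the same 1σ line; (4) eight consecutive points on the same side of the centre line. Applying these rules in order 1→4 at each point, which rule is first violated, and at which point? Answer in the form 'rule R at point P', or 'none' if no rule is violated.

rule 1 at point 3

Zone of each point (C = within 1σ̂, B = 1σ̂–2σ̂, A = 2σ̂–3σ̂, * = beyond 3σ̂; sign = side of CL): 1:+C, 2:+B, 3:+*, 4:-C, 5:+B, 6:+C, 7:+C, 8:+B, 9:-C, 10:-C, 11:-C, 12:-C, 13:+B, 14:+C, 15:-C
Rule 1 (one point beyond the 3σ limits) is satisfied at point 3.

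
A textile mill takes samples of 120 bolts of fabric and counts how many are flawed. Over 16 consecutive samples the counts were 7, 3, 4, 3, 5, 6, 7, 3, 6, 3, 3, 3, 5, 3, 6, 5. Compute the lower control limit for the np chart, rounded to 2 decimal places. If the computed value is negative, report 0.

p̄ = Σdᵢ / (k·n) = 72 / (16 × 120) = 0.03750
LCL = np̄ − 3·√(np̄(1−p̄)) = 4.5000 − 3 × 2.0812 = -1.7435 → 0 (negative, so LCL = 0)

0.00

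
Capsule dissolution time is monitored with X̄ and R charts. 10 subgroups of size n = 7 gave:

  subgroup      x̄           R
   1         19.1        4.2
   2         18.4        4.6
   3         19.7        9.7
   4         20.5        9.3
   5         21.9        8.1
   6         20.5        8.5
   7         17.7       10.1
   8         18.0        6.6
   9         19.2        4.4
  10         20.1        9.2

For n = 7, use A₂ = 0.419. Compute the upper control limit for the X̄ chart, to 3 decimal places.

22.640

X̄̄ = (19.1 + 18.4 + 19.7 + 20.5 + 21.9 + 20.5 + 17.7 + 18.0 + 19.2 + 20.1) / 10 = 195.1000 / 10 = 19.5100
R̄ = (4.2 + 4.6 + 9.7 + 9.3 + 8.1 + 8.5 + 10.1 + 6.6 + 4.4 + 9.2) / 10 = 74.7000 / 10 = 7.4700
UCL = X̄̄ + A₂·R̄ = 19.5100 + 0.419 × 7.4700 = 22.6399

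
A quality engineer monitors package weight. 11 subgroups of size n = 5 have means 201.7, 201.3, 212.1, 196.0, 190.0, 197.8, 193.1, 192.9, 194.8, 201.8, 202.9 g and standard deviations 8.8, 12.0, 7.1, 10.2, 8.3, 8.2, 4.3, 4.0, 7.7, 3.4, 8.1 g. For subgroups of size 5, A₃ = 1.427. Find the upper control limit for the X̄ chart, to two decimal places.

X̄̄ = (201.7 + 201.3 + 212.1 + 196.0 + 190.0 + 197.8 + 193.1 + 192.9 + 194.8 + 201.8 + 202.9) / 11 = 198.5818
s̄ = (8.8 + 12.0 + 7.1 + 10.2 + 8.3 + 8.2 + 4.3 + 4.0 + 7.7 + 3.4 + 8.1) / 11 = 7.4636
UCL = X̄̄ + A₃·s̄ = 198.5818 + 1.427 × 7.4636 = 209.2324

209.23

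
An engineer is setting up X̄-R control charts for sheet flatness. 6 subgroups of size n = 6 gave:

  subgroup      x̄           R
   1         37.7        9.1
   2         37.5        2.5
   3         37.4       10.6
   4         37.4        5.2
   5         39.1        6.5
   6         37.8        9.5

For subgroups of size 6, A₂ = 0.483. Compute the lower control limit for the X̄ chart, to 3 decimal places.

34.323

X̄̄ = (37.7 + 37.5 + 37.4 + 37.4 + 39.1 + 37.8) / 6 = 226.9000 / 6 = 37.8167
R̄ = (9.1 + 2.5 + 10.6 + 5.2 + 6.5 + 9.5) / 6 = 43.4000 / 6 = 7.2333
LCL = X̄̄ − A₂·R̄ = 37.8167 − 0.483 × 7.2333 = 34.3230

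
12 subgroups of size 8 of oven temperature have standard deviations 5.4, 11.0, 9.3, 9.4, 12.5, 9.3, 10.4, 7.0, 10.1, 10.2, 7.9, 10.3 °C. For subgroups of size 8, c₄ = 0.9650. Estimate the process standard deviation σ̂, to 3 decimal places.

s̄ = (5.4 + 11.0 + 9.3 + 9.4 + 12.5 + 9.3 + 10.4 + 7.0 + 10.1 + 10.2 + 7.9 + 10.3) / 12 = 9.4000
σ̂ = s̄ / c₄ = 9.4000 / 0.9650 = 9.7409

9.741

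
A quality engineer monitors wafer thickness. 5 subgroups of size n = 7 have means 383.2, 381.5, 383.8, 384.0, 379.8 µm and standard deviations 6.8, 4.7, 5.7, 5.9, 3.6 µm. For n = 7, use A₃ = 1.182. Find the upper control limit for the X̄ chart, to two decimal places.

388.77

X̄̄ = (383.2 + 381.5 + 383.8 + 384.0 + 379.8) / 5 = 382.4600
s̄ = (6.8 + 4.7 + 5.7 + 5.9 + 3.6) / 5 = 5.3400
UCL = X̄̄ + A₃·s̄ = 382.4600 + 1.182 × 5.3400 = 388.7719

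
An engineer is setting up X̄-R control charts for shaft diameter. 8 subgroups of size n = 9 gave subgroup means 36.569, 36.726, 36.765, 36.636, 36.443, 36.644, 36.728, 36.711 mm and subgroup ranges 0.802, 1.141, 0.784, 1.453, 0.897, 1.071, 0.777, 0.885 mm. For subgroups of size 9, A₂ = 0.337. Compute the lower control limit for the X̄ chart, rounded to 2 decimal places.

X̄̄ = (36.569 + 36.726 + 36.765 + 36.636 + 36.443 + 36.644 + 36.728 + 36.711) / 8 = 293.2220 / 8 = 36.6527
R̄ = (0.802 + 1.141 + 0.784 + 1.453 + 0.897 + 1.071 + 0.777 + 0.885) / 8 = 7.8100 / 8 = 0.9763
LCL = X̄̄ − A₂·R̄ = 36.6527 − 0.337 × 0.9763 = 36.3238

36.32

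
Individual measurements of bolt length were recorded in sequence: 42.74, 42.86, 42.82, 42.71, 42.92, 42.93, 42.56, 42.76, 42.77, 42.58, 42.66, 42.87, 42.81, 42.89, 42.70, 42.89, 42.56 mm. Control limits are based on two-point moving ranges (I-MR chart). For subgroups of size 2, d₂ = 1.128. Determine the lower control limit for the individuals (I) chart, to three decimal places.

X̄ = (42.74 + 42.86 + 42.82 + 42.71 + 42.92 + 42.93 + 42.56 + 42.76 + 42.77 + 42.58 + 42.66 + 42.87 + 42.81 + 42.89 + 42.70 + 42.89 + 42.56) / 17 = 42.7665
Moving ranges: 0.12, 0.04, 0.11, 0.21, 0.01, 0.37, 0.20, 0.01, 0.19, 0.08, 0.21, 0.06, 0.08, 0.19, 0.19, 0.33; M̄R̄ = 2.4000 / 16 = 0.1500
LCL = X̄ − 3·M̄R̄/d₂ = 42.7665 − 3 × 0.1500 / 1.128 = 42.3675

42.368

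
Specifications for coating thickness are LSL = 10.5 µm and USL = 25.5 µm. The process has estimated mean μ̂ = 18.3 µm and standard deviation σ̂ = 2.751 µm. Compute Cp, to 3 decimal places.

Cp = (USL − LSL) / (6σ̂) = (25.5 − 10.5) / (6 × 2.751) = 15.0000 / 16.5060 = 0.9088

0.909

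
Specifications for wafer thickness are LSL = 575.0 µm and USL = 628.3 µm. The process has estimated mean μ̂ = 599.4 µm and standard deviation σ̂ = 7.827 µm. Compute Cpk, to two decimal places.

1.04

Cpu = (USL − μ̂) / (3σ̂) = (628.3 − 599.4) / (3 × 7.827) = 1.2308; Cpl = (μ̂ − LSL) / (3σ̂) = (599.4 − 575.0) / (3 × 7.827) = 1.0391; Cpk = min(Cpu, Cpl) = 1.0391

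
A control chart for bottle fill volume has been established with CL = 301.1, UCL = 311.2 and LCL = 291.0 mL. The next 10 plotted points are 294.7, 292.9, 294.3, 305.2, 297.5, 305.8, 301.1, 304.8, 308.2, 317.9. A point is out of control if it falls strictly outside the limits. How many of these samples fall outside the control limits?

1

Compare each point to [291.0, 311.2]: sample 10 = 317.9 > UCL.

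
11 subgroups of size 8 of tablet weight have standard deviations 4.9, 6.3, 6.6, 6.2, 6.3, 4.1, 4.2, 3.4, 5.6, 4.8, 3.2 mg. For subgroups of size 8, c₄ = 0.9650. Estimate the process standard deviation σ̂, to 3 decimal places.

5.238

s̄ = (4.9 + 6.3 + 6.6 + 6.2 + 6.3 + 4.1 + 4.2 + 3.4 + 5.6 + 4.8 + 3.2) / 11 = 5.0545
σ̂ = s̄ / c₄ = 5.0545 / 0.9650 = 5.2379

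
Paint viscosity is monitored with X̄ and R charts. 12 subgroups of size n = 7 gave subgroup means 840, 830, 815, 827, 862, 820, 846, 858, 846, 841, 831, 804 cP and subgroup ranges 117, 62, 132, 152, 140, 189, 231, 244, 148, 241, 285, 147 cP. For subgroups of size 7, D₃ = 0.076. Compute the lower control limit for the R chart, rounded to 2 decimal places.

R̄ = (117 + 62 + 132 + 152 + 140 + 189 + 231 + 244 + 148 + 241 + 285 + 147) / 12 = 2088.0000 / 12 = 174.0000
LCL_R = D₃·R̄ = 0.076 × 174.0000 = 13.2240

13.22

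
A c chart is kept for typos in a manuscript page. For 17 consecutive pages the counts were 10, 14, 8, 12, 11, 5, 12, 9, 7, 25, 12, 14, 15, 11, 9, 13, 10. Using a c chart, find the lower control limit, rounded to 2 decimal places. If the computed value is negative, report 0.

1.38

c̄ = (10 + 14 + 8 + 12 + 11 + 5 + 12 + 9 + 7 + 25 + 12 + 14 + 15 + 11 + 9 + 13 + 10) / 17 = 197 / 17 = 11.5882
LCL = c̄ − 3√c̄ = 11.5882 − 3 × 3.4041 = 1.3758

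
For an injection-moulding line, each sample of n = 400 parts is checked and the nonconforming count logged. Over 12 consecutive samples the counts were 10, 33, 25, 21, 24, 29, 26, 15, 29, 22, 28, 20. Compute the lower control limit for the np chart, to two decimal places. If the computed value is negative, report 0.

p̄ = Σdᵢ / (k·n) = 282 / (12 × 400) = 0.05875
LCL = np̄ − 3·√(np̄(1−p̄)) = 23.5000 − 3 × 4.7031 = 9.3906

9.39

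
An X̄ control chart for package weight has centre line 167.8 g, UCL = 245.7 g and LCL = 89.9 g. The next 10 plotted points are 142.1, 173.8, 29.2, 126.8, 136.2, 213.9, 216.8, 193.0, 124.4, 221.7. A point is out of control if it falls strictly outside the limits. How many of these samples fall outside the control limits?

Compare each point to [89.9, 245.7]: sample 3 = 29.2 < LCL.

1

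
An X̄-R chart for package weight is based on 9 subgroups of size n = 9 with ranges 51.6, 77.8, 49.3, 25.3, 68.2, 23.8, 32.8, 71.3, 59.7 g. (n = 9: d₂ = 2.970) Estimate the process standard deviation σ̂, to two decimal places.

R̄ = (51.6 + 77.8 + 49.3 + 25.3 + 68.2 + 23.8 + 32.8 + 71.3 + 59.7) / 9 = 51.0889
σ̂ = R̄ / d₂ = 51.0889 / 2.970 = 17.2016

17.20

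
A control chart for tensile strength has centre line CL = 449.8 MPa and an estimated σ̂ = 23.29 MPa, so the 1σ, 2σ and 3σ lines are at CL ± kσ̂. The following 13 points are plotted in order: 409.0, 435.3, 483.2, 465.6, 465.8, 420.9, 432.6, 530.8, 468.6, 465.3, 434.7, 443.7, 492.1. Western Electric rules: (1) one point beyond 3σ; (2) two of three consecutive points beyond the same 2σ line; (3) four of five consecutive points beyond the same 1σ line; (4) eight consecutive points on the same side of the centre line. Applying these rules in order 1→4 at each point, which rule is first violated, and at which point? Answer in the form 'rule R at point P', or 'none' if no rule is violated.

rule 1 at point 8

Zone of each point (C = within 1σ̂, B = 1σ̂–2σ̂, A = 2σ̂–3σ̂, * = beyond 3σ̂; sign = side of CL): 1:-B, 2:-C, 3:+B, 4:+C, 5:+C, 6:-B, 7:-C, 8:+*, 9:+C, 10:+C, 11:-C, 12:-C, 13:+B
Rule 1 (one point beyond the 3σ limits) is satisfied at point 8.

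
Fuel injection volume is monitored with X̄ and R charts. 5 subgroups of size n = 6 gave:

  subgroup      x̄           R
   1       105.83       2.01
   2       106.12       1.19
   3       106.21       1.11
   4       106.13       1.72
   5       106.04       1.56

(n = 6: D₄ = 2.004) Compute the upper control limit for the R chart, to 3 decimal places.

R̄ = (2.01 + 1.19 + 1.11 + 1.72 + 1.56) / 5 = 7.5900 / 5 = 1.5180
UCL_R = D₄·R̄ = 2.004 × 1.5180 = 3.0421

3.042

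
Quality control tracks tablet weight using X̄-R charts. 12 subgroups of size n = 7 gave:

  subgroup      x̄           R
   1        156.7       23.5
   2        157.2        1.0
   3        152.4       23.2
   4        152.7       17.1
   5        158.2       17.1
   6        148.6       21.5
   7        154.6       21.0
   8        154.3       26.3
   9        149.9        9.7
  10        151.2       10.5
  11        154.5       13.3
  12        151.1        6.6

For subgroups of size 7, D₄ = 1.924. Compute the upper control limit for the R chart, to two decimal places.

R̄ = (23.5 + 1.0 + 23.2 + 17.1 + 17.1 + 21.5 + 21.0 + 26.3 + 9.7 + 10.5 + 13.3 + 6.6) / 12 = 190.8000 / 12 = 15.9000
UCL_R = D₄·R̄ = 1.924 × 15.9000 = 30.5916

30.59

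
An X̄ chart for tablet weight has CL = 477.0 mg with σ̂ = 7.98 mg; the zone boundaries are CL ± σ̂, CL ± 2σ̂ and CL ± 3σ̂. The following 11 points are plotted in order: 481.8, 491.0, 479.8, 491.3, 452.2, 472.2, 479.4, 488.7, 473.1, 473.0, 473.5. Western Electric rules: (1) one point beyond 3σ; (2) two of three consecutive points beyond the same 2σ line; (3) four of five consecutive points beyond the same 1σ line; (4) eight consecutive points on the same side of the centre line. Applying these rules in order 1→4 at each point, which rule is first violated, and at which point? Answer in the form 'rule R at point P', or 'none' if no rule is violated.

Zone of each point (C = within 1σ̂, B = 1σ̂–2σ̂, A = 2σ̂–3σ̂, * = beyond 3σ̂; sign = side of CL): 1:+C, 2:+B, 3:+C, 4:+B, 5:-*, 6:-C, 7:+C, 8:+B, 9:-C, 10:-C, 11:-C
Rule 1 (one point beyond the 3σ limits) is satisfied at point 5.

rule 1 at point 5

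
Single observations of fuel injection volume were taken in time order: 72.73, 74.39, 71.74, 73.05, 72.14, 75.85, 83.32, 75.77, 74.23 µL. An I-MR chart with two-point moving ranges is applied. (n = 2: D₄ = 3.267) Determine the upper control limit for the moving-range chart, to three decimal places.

10.944

Moving ranges: 1.66, 2.65, 1.31, 0.91, 3.71, 7.47, 7.55, 1.54; M̄R̄ = 26.8000 / 8 = 3.3500
UCL_MR = D₄·M̄R̄ = 3.267 × 3.3500 = 10.9444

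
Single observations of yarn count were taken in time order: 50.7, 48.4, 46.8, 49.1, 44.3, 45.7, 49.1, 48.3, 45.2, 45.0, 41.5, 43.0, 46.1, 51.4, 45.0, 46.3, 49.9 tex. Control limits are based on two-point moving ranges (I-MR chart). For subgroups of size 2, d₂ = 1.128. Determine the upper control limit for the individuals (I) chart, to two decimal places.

54.23

X̄ = (50.7 + 48.4 + 46.8 + 49.1 + 44.3 + 45.7 + 49.1 + 48.3 + 45.2 + 45.0 + 41.5 + 43.0 + 46.1 + 51.4 + 45.0 + 46.3 + 49.9) / 17 = 46.8118
Moving ranges: 2.3, 1.6, 2.3, 4.8, 1.4, 3.4, 0.8, 3.1, 0.2, 3.5, 1.5, 3.1, 5.3, 6.4, 1.3, 3.6; M̄R̄ = 44.6000 / 16 = 2.7875
UCL = X̄ + 3·M̄R̄/d₂ = 46.8118 + 3 × 2.7875 / 1.128 = 54.2253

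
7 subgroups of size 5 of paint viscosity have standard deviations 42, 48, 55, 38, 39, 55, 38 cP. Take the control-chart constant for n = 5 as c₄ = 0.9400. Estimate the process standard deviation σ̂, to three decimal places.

47.872

s̄ = (42 + 48 + 55 + 38 + 39 + 55 + 38) / 7 = 45.0000
σ̂ = s̄ / c₄ = 45.0000 / 0.9400 = 47.8723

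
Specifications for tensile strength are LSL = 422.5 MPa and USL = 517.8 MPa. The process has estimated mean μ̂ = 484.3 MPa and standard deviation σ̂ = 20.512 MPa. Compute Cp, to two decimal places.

0.77

Cp = (USL − LSL) / (6σ̂) = (517.8 − 422.5) / (6 × 20.512) = 95.3000 / 123.0720 = 0.7743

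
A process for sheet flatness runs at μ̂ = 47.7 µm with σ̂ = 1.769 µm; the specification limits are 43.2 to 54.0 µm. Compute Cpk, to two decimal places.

Cpu = (USL − μ̂) / (3σ̂) = (54.0 − 47.7) / (3 × 1.769) = 1.1871; Cpl = (μ̂ − LSL) / (3σ̂) = (47.7 − 43.2) / (3 × 1.769) = 0.8479; Cpk = min(Cpu, Cpl) = 0.8479

0.85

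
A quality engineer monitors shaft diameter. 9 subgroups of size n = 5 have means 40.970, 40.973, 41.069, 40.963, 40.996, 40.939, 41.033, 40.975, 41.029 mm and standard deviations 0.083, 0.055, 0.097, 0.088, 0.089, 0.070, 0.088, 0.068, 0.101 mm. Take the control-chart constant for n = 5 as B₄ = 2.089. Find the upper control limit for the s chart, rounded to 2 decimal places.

0.17

s̄ = (0.083 + 0.055 + 0.097 + 0.088 + 0.089 + 0.070 + 0.088 + 0.068 + 0.101) / 9 = 0.0821
UCL_s = B₄·s̄ = 2.089 × 0.0821 = 0.1715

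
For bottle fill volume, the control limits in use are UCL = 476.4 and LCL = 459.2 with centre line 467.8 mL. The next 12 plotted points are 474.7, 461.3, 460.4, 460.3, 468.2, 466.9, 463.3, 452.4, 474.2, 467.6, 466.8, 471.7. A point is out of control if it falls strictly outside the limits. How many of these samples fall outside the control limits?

1

Compare each point to [459.2, 476.4]: sample 8 = 452.4 < LCL.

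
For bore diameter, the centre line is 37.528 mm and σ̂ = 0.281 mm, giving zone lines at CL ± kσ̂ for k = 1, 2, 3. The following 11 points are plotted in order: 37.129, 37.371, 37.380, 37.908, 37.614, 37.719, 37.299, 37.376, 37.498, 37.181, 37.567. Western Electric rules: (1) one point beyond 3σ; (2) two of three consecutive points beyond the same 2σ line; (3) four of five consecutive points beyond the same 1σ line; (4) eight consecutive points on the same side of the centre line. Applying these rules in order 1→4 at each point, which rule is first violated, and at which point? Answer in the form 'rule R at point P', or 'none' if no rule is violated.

Zone of each point (C = within 1σ̂, B = 1σ̂–2σ̂, A = 2σ̂–3σ̂, * = beyond 3σ̂; sign = side of CL): 1:-B, 2:-C, 3:-C, 4:+B, 5:+C, 6:+C, 7:-C, 8:-C, 9:-C, 10:-B, 11:+C
No rule fires across all 11 points.

none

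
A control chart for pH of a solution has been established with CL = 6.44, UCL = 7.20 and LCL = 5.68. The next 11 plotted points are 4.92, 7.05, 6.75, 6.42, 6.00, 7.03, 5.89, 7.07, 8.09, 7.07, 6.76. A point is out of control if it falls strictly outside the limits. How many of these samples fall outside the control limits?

2

Compare each point to [5.68, 7.20]: sample 1 = 4.92 < LCL; sample 9 = 8.09 > UCL.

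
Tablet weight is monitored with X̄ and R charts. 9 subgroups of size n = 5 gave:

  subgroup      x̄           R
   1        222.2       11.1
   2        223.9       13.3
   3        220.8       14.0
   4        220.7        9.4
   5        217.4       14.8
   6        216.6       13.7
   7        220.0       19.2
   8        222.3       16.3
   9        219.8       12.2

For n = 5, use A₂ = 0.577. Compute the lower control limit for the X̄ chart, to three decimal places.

X̄̄ = (222.2 + 223.9 + 220.8 + 220.7 + 217.4 + 216.6 + 220.0 + 222.3 + 219.8) / 9 = 1983.7000 / 9 = 220.4111
R̄ = (11.1 + 13.3 + 14.0 + 9.4 + 14.8 + 13.7 + 19.2 + 16.3 + 12.2) / 9 = 124.0000 / 9 = 13.7778
LCL = X̄̄ − A₂·R̄ = 220.4111 − 0.577 × 13.7778 = 212.4613

212.461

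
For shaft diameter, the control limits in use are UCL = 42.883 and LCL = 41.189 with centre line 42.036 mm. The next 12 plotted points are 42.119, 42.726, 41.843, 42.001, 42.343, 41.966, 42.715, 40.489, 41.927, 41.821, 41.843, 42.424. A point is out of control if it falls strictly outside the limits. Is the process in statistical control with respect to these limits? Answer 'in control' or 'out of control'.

out of control

Compare each point to [41.189, 42.883]: sample 8 = 40.489 < LCL.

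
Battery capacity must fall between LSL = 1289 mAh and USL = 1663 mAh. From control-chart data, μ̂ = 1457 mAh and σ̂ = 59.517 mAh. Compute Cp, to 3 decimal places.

Cp = (USL − LSL) / (6σ̂) = (1663 − 1289) / (6 × 59.517) = 374.0000 / 357.1020 = 1.0473

1.047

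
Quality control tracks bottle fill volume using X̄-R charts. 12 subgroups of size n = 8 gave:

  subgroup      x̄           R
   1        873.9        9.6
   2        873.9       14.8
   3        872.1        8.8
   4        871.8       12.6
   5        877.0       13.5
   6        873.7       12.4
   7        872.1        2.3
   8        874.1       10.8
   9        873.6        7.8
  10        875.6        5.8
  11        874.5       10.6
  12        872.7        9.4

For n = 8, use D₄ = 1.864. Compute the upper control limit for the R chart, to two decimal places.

R̄ = (9.6 + 14.8 + 8.8 + 12.6 + 13.5 + 12.4 + 2.3 + 10.8 + 7.8 + 5.8 + 10.6 + 9.4) / 12 = 118.4000 / 12 = 9.8667
UCL_R = D₄·R̄ = 1.864 × 9.8667 = 18.3915

18.39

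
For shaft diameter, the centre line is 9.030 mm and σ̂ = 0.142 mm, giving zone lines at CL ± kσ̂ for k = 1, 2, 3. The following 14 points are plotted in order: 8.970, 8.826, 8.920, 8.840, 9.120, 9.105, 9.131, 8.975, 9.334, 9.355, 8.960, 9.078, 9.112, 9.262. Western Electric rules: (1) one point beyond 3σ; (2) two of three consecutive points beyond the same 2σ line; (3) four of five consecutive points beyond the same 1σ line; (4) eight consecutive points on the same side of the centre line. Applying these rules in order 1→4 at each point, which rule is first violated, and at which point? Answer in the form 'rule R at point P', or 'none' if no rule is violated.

rule 2 at point 10

Zone of each point (C = within 1σ̂, B = 1σ̂–2σ̂, A = 2σ̂–3σ̂, * = beyond 3σ̂; sign = side of CL): 1:-C, 2:-B, 3:-C, 4:-B, 5:+C, 6:+C, 7:+C, 8:-C, 9:+A, 10:+A, 11:-C, 12:+C, 13:+C, 14:+B
Rule 2 (two of three consecutive points beyond the same 2σ limit) is satisfied at point 10.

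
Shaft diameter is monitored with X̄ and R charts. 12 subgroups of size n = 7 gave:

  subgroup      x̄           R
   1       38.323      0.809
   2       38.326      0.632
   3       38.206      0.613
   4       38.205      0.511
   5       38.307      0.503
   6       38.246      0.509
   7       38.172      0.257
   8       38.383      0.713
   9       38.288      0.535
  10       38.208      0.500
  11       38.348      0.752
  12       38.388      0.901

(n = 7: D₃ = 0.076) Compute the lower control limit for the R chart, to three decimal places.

R̄ = (0.809 + 0.632 + 0.613 + 0.511 + 0.503 + 0.509 + 0.257 + 0.713 + 0.535 + 0.500 + 0.752 + 0.901) / 12 = 7.2350 / 12 = 0.6029
LCL_R = D₃·R̄ = 0.076 × 0.6029 = 0.0458

0.046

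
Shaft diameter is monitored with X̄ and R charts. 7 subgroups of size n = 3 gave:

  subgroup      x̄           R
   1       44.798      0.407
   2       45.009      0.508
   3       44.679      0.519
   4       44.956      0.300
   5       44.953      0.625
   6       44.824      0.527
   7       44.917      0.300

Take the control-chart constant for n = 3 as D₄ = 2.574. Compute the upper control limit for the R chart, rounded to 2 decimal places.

R̄ = (0.407 + 0.508 + 0.519 + 0.300 + 0.625 + 0.527 + 0.300) / 7 = 3.1860 / 7 = 0.4551
UCL_R = D₄·R̄ = 2.574 × 0.4551 = 1.1715

1.17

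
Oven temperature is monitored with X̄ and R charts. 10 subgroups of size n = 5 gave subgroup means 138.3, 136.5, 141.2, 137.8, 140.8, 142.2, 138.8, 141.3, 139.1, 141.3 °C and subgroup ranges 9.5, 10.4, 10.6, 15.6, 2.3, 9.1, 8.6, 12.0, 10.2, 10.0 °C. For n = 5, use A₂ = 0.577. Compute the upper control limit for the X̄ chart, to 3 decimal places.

145.402

X̄̄ = (138.3 + 136.5 + 141.2 + 137.8 + 140.8 + 142.2 + 138.8 + 141.3 + 139.1 + 141.3) / 10 = 1397.3000 / 10 = 139.7300
R̄ = (9.5 + 10.4 + 10.6 + 15.6 + 2.3 + 9.1 + 8.6 + 12.0 + 10.2 + 10.0) / 10 = 98.3000 / 10 = 9.8300
UCL = X̄̄ + A₂·R̄ = 139.7300 + 0.577 × 9.8300 = 145.4019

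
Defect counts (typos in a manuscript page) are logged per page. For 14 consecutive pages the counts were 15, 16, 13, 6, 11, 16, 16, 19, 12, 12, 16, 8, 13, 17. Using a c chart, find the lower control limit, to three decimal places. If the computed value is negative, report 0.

c̄ = (15 + 16 + 13 + 6 + 11 + 16 + 16 + 19 + 12 + 12 + 16 + 8 + 13 + 17) / 14 = 190 / 14 = 13.5714
LCL = c̄ − 3√c̄ = 13.5714 − 3 × 3.6839 = 2.5196

2.520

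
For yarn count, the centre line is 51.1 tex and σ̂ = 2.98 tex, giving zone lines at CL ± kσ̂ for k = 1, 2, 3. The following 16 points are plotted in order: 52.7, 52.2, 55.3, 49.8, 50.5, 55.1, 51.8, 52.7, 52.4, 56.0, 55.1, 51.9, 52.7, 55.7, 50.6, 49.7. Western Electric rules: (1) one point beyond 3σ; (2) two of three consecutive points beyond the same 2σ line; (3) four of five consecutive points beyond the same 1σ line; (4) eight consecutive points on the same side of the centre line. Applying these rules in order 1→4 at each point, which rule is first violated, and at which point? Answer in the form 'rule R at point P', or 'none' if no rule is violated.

Zone of each point (C = within 1σ̂, B = 1σ̂–2σ̂, A = 2σ̂–3σ̂, * = beyond 3σ̂; sign = side of CL): 1:+C, 2:+C, 3:+B, 4:-C, 5:-C, 6:+B, 7:+C, 8:+C, 9:+C, 10:+B, 11:+B, 12:+C, 13:+C, 14:+B, 15:-C, 16:-C
Rule 4 (eight consecutive points on the same side of the centre line) is satisfied at point 13.

rule 4 at point 13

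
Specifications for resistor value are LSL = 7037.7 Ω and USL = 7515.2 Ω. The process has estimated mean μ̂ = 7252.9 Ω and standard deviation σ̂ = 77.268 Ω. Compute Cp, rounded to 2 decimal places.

Cp = (USL − LSL) / (6σ̂) = (7515.2 − 7037.7) / (6 × 77.268) = 477.5000 / 463.6080 = 1.0300

1.03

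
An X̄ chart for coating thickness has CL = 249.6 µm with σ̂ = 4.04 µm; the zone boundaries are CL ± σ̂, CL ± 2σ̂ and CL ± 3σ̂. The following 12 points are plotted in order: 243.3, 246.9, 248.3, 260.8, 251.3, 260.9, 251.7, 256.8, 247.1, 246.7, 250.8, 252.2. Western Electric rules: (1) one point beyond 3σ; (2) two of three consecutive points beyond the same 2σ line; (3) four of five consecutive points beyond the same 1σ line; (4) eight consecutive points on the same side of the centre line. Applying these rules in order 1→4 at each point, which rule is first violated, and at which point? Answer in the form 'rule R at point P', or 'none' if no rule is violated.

rule 2 at point 6

Zone of each point (C = within 1σ̂, B = 1σ̂–2σ̂, A = 2σ̂–3σ̂, * = beyond 3σ̂; sign = side of CL): 1:-B, 2:-C, 3:-C, 4:+A, 5:+C, 6:+A, 7:+C, 8:+B, 9:-C, 10:-C, 11:+C, 12:+C
Rule 2 (two of three consecutive points beyond the same 2σ limit) is satisfied at point 6.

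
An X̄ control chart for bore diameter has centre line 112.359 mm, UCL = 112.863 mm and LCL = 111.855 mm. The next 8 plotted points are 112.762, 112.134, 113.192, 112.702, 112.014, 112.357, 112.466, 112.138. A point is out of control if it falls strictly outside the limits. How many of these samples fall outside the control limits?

1

Compare each point to [111.855, 112.863]: sample 3 = 113.192 > UCL.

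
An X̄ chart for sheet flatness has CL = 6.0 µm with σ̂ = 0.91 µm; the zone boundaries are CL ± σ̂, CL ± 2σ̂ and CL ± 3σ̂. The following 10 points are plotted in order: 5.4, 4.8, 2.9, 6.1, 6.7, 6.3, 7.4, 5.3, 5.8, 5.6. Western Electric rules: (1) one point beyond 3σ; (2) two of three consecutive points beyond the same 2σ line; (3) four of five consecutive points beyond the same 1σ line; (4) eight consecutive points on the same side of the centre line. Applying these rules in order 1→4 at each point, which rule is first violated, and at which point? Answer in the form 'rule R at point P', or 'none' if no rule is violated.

Zone of each point (C = within 1σ̂, B = 1σ̂–2σ̂, A = 2σ̂–3σ̂, * = beyond 3σ̂; sign = side of CL): 1:-C, 2:-B, 3:-*, 4:+C, 5:+C, 6:+C, 7:+B, 8:-C, 9:-C, 10:-C
Rule 1 (one point beyond the 3σ limits) is satisfied at point 3.

rule 1 at point 3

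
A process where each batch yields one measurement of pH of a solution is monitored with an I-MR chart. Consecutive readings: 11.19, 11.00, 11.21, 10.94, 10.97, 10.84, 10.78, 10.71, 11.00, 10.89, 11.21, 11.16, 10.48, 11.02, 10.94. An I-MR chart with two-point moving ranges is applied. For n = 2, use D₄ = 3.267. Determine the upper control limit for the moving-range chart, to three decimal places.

0.707

Moving ranges: 0.19, 0.21, 0.27, 0.03, 0.13, 0.06, 0.07, 0.29, 0.11, 0.32, 0.05, 0.68, 0.54, 0.08; M̄R̄ = 3.0300 / 14 = 0.2164
UCL_MR = D₄·M̄R̄ = 3.267 × 0.2164 = 0.7071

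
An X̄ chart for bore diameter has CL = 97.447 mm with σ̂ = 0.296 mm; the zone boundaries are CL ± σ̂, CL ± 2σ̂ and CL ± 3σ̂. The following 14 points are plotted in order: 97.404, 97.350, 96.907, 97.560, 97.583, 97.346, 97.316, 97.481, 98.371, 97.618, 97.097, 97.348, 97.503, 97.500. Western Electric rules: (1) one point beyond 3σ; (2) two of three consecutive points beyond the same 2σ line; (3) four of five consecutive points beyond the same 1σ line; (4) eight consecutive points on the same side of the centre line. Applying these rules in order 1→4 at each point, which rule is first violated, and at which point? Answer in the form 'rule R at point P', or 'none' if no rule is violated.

rule 1 at point 9

Zone of each point (C = within 1σ̂, B = 1σ̂–2σ̂, A = 2σ̂–3σ̂, * = beyond 3σ̂; sign = side of CL): 1:-C, 2:-C, 3:-B, 4:+C, 5:+C, 6:-C, 7:-C, 8:+C, 9:+*, 10:+C, 11:-B, 12:-C, 13:+C, 14:+C
Rule 1 (one point beyond the 3σ limits) is satisfied at point 9.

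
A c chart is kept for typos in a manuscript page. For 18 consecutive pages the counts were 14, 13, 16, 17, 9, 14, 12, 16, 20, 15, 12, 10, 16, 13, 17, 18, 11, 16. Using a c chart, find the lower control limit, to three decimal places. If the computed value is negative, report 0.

3.009

c̄ = (14 + 13 + 16 + 17 + 9 + 14 + 12 + 16 + 20 + 15 + 12 + 10 + 16 + 13 + 17 + 18 + 11 + 16) / 18 = 259 / 18 = 14.3889
LCL = c̄ − 3√c̄ = 14.3889 − 3 × 3.7933 = 3.0091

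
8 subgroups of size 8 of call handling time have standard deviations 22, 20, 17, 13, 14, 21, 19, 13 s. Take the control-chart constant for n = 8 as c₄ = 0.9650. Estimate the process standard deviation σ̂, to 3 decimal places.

18.005

s̄ = (22 + 20 + 17 + 13 + 14 + 21 + 19 + 13) / 8 = 17.3750
σ̂ = s̄ / c₄ = 17.3750 / 0.9650 = 18.0052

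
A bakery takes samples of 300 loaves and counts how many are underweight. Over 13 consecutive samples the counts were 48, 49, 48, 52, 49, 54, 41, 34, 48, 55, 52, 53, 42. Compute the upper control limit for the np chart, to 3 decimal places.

p̄ = Σdᵢ / (k·n) = 625 / (13 × 300) = 0.16026
UCL = np̄ + 3·√(np̄(1−p̄)) = 48.0769 + 3 × √(48.0769×0.83974) = 48.0769 + 3 × 6.3539 = 67.1387

67.139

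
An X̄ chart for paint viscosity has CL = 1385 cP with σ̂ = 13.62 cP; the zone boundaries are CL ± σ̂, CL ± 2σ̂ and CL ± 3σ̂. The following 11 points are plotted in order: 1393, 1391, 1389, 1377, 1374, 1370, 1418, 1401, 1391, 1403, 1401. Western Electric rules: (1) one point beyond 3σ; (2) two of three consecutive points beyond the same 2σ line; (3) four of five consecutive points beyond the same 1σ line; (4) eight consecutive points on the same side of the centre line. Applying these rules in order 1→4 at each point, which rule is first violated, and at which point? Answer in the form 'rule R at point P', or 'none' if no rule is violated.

rule 3 at point 11

Zone of each point (C = within 1σ̂, B = 1σ̂–2σ̂, A = 2σ̂–3σ̂, * = beyond 3σ̂; sign = side of CL): 1:+C, 2:+C, 3:+C, 4:-C, 5:-C, 6:-B, 7:+A, 8:+B, 9:+C, 10:+B, 11:+B
Rule 3 (four of five consecutive points beyond the same 1σ limit) is satisfied at point 11.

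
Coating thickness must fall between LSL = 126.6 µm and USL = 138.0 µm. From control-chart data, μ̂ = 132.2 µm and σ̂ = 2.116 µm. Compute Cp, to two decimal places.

Cp = (USL − LSL) / (6σ̂) = (138.0 − 126.6) / (6 × 2.116) = 11.4000 / 12.6960 = 0.8979

0.90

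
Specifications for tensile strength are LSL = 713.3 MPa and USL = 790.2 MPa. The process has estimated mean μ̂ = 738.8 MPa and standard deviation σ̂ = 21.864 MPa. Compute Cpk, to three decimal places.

0.389

Cpu = (USL − μ̂) / (3σ̂) = (790.2 − 738.8) / (3 × 21.864) = 0.7836; Cpl = (μ̂ − LSL) / (3σ̂) = (738.8 − 713.3) / (3 × 21.864) = 0.3888; Cpk = min(Cpu, Cpl) = 0.3888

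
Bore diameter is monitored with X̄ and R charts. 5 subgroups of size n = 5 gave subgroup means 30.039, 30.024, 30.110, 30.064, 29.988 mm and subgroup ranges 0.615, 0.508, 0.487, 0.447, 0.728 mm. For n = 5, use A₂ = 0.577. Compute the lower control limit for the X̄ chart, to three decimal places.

29.724

X̄̄ = (30.039 + 30.024 + 30.110 + 30.064 + 29.988) / 5 = 150.2250 / 5 = 30.0450
R̄ = (0.615 + 0.508 + 0.487 + 0.447 + 0.728) / 5 = 2.7850 / 5 = 0.5570
LCL = X̄̄ − A₂·R̄ = 30.0450 − 0.577 × 0.5570 = 29.7236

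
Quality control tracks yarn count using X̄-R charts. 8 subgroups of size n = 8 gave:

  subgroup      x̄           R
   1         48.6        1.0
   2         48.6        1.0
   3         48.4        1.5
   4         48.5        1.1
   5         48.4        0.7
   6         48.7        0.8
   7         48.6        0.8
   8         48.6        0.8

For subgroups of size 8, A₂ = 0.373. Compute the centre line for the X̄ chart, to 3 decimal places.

48.550

X̄̄ = (48.6 + 48.6 + 48.4 + 48.5 + 48.4 + 48.7 + 48.6 + 48.6) / 8 = 388.4000 / 8 = 48.5500
CL = X̄̄ = 48.5500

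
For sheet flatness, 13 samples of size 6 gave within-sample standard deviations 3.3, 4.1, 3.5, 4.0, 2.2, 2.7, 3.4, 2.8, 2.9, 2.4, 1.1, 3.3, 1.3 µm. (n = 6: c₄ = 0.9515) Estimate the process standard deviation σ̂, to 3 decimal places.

s̄ = (3.3 + 4.1 + 3.5 + 4.0 + 2.2 + 2.7 + 3.4 + 2.8 + 2.9 + 2.4 + 1.1 + 3.3 + 1.3) / 13 = 2.8462
σ̂ = s̄ / c₄ = 2.8462 / 0.9515 = 2.9912

2.991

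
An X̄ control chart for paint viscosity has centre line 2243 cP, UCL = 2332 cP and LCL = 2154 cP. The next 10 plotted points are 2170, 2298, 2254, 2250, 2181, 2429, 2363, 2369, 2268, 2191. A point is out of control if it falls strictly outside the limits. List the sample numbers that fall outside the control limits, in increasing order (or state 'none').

6, 7, 8

Compare each point to [2154, 2332]: sample 6 = 2429 > UCL; sample 7 = 2363 > UCL; sample 8 = 2369 > UCL.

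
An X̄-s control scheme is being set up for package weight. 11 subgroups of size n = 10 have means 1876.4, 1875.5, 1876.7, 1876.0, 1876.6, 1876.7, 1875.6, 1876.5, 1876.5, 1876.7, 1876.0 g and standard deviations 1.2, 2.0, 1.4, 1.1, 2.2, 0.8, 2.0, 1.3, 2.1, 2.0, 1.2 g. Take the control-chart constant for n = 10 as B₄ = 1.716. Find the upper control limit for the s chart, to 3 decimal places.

2.699

s̄ = (1.2 + 2.0 + 1.4 + 1.1 + 2.2 + 0.8 + 2.0 + 1.3 + 2.1 + 2.0 + 1.2) / 11 = 1.5727
UCL_s = B₄·s̄ = 1.716 × 1.5727 = 2.6988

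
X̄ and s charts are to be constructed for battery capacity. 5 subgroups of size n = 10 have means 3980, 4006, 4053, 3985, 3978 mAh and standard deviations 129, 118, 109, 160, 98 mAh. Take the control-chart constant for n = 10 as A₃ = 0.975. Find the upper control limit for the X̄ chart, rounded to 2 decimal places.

X̄̄ = (3980 + 4006 + 4053 + 3985 + 3978) / 5 = 4000.4000
s̄ = (129 + 118 + 109 + 160 + 98) / 5 = 122.8000
UCL = X̄̄ + A₃·s̄ = 4000.4000 + 0.975 × 122.8000 = 4120.1300

4120.13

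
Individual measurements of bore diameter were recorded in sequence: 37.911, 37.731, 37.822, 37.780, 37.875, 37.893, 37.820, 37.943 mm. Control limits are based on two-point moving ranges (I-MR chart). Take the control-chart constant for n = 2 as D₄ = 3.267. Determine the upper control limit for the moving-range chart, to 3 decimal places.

Moving ranges: 0.180, 0.091, 0.042, 0.095, 0.018, 0.073, 0.123; M̄R̄ = 0.6220 / 7 = 0.0889
UCL_MR = D₄·M̄R̄ = 3.267 × 0.0889 = 0.2903

0.290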